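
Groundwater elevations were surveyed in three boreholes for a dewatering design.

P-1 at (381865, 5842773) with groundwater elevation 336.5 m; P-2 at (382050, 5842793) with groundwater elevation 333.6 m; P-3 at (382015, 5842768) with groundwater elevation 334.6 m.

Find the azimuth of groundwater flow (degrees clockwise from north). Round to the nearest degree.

032°

Three-point gradient (reference P-1): Δ to P-2 = (185, 20, -2.9), Δ to P-3 = (150, -5, -1.9).
∂h/∂x = -0.01338, ∂h/∂y = -0.02127 (det = -3925).
Flow direction (−∇h) has components (+0.01338 E, +0.02127 N).
Azimuth = atan2(E, N) = atan2(+0.01338, +0.02127) = 32.2° ≈ 032°.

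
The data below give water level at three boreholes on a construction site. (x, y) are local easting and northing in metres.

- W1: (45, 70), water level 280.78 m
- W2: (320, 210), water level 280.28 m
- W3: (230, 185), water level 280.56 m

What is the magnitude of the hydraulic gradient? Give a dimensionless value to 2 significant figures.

With h = a·x + b·y + c and W1 as origin, the differences give:
  275·a + 140·b = -0.50
  185·a + 115·b = -0.22
Eliminate b (×115 and ×140, subtract): 5725·a = -26.700 → a = ∂h/∂x = -0.004664
Back-substitute: b = ∂h/∂y = +0.005590.
|∇h| = √(-0.004664² + 0.005590²) = 0.00728

0.0073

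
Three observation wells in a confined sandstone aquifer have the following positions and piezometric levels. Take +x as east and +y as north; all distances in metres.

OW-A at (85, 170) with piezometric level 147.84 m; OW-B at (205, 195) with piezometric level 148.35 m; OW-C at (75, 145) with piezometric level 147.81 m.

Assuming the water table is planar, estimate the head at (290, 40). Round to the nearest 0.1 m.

148.8 m

Three-point gradient (reference OW-A): Δ to OW-B = (120, 25, +0.51), Δ to OW-C = (-10, -25, -0.03).
∂h/∂x = +0.004364, ∂h/∂y = -0.0005455 (det = -2750).
h(290, 40) = 147.84 + (+0.004364)·(205) + (-0.0005455)·(-130) = 147.84 +0.895 +0.071 = 148.805 m.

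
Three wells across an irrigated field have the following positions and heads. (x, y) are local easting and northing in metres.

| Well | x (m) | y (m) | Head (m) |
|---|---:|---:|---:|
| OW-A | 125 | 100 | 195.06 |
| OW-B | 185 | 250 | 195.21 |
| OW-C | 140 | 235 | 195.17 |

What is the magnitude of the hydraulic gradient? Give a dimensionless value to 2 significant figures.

Differences from OW-A: to OW-B (Δx, Δy, Δh) = (60, 150, +0.15); to OW-C = (15, 135, +0.11).
Determinant of the coordinate differences = 60·135 − 15·150 = 5850.
∂h/∂x = [(+0.15)·135 − (+0.11)·150] / 5850 = +0.0006410
∂h/∂y = [60·(+0.11) − 15·(+0.15)] / 5850 = +0.0007436
|∇h| = √(0.0006410² + 0.0007436²) = 0.0009817

0.00098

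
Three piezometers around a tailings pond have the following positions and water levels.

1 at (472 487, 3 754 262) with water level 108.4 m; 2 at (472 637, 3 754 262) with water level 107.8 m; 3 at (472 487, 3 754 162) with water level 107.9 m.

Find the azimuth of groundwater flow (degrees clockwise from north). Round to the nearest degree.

141°

∂h/∂x = (107.8 − 108.4) / (472637 − 472487) = -0.004000
∂h/∂y = (107.9 − 108.4) / (3754162 − 3754262) = +0.005000
Flow direction (−∇h) has components (+0.004000 E, -0.005000 N).
Azimuth = atan2(E, N) = atan2(+0.004000, -0.005000) = 141.3° ≈ 141°.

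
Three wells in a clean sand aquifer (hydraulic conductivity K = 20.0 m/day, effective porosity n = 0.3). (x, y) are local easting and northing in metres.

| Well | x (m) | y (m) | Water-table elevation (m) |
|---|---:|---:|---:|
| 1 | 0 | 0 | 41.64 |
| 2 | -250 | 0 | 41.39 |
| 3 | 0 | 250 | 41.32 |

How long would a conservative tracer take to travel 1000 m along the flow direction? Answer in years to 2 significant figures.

25 years

∂h/∂x = (41.39 − 41.64) / (-250 − 0) = +0.001000
∂h/∂y = (41.32 − 41.64) / (250 − 0) = -0.001280
|∇h| = √(0.001000² + -0.001280²) = 0.001624
Seepage velocity v = K·i/n = 20.0 × 0.001624 / 0.3 = 0.1083 m/day.
t = 1000 / 0.1083 = 9234 days = 25.3 years.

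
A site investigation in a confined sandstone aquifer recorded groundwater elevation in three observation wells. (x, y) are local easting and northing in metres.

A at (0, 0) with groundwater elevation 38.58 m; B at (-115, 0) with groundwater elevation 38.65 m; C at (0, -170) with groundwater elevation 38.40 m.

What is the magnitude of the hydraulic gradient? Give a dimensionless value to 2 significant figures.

∂h/∂x = (38.65 − 38.58) / (-115 − 0) = -0.0006087
∂h/∂y = (38.40 − 38.58) / (-170 − 0) = +0.001059
|∇h| = √(-0.0006087² + 0.001059²) = 0.001221

0.0012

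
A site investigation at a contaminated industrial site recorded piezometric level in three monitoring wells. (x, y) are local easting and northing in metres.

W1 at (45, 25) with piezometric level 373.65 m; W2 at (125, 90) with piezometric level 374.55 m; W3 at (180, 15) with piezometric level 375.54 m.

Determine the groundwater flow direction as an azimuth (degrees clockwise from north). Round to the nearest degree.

283°

Differences from W1: to W2 (Δx, Δy, Δh) = (80, 65, +0.90); to W3 = (135, -10, +1.89).
Determinant of the coordinate differences = 80·(-10) − 135·65 = -9575.
∂h/∂x = [(+0.90)·(-10) − (+1.89)·65] / -9575 = +0.01377
∂h/∂y = [80·(+1.89) − 135·(+0.90)] / -9575 = -0.003102
Flow direction (−∇h) has components (-0.01377 E, +0.003102 N).
Azimuth = atan2(E, N) = atan2(-0.01377, +0.003102) = 282.7° ≈ 283°.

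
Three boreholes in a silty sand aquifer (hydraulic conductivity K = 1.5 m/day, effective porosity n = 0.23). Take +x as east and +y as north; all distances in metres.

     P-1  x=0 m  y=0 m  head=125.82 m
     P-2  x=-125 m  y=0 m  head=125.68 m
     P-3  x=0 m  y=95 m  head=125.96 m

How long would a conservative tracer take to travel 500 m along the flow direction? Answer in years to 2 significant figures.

∂h/∂x = (125.68 − 125.82) / (-125 − 0) = +0.001120
∂h/∂y = (125.96 − 125.82) / (95 − 0) = +0.001474
|∇h| = √(0.001120² + 0.001474²) = 0.001851
Seepage velocity v = K·i/n = 1.5 × 0.001851 / 0.23 = 0.01207 m/day.
t = 500 / 0.01207 = 4.143e+04 days = 113 years.

110 years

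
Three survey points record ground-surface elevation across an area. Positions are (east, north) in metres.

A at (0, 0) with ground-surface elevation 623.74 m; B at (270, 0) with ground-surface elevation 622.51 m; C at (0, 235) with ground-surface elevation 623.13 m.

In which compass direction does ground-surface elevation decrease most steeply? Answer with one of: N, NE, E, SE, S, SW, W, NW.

NE

∂z/∂x = (622.51 − 623.74) / (270 − 0) = -0.004556
∂z/∂y = (623.13 − 623.74) / (235 − 0) = -0.002596
Steepest decrease is along −∇f = (+0.004556 E, +0.002596 N) → northeast.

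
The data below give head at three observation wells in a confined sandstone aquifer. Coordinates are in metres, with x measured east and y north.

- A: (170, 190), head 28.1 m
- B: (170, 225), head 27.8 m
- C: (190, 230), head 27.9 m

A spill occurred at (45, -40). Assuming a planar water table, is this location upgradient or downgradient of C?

upgradient

Taking A as reference: B−A = (0, 35, -0.3); C−A = (20, 40, -0.2).
Determinant of the coordinate differences = 0·40 − 20·35 = -700.
∂h/∂x = [(-0.3)·40 − (-0.2)·35] / -700 = +0.007143
∂h/∂y = [0·(-0.2) − 20·(-0.3)] / -700 = -0.008571
Head at (45, -40) = 28.1 + (+0.007143)·(-125) + (-0.008571)·(-230) = 29.18 m.
That is higher than the 27.9 m at C, so the point is upgradient.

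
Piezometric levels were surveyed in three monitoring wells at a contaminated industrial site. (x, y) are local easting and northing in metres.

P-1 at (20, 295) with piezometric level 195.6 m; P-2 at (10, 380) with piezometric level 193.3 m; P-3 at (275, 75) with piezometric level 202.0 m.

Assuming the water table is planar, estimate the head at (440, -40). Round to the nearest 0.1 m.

With h = a·x + b·y + c and P-1 as origin, the differences give:
  (-10)·a + 85·b = -2.3
  255·a + (-220)·b = +6.4
Eliminate b (×(-220) and ×85, subtract): -19475·a = -38.00 → a = ∂h/∂x = +0.001951
Back-substitute: b = ∂h/∂y = -0.02683.
h(440, -40) = 195.6 + (+0.001951)·(420) + (-0.02683)·(-335) = 195.6 +0.820 +8.988 = 205.407 m.

205.4 m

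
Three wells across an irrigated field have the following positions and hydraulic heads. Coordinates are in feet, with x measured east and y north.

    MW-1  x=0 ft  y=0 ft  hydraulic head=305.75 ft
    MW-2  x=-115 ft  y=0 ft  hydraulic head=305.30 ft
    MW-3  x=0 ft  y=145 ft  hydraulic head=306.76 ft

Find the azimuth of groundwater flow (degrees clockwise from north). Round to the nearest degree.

∂h/∂x = (305.30 − 305.75) / (-115 − 0) = +0.003913
∂h/∂y = (306.76 − 305.75) / (145 − 0) = +0.006966
Flow direction (−∇h) has components (-0.003913 E, -0.006966 N).
Azimuth = atan2(E, N) = atan2(-0.003913, -0.006966) = 209.3° ≈ 209°.

209°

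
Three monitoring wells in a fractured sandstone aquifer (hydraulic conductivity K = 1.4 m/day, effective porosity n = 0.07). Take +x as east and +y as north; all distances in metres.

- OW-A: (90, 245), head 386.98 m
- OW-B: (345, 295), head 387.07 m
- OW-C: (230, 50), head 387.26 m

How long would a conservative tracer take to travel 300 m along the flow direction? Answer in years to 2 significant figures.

35 years

With h = a·x + b·y + c and OW-A as origin, the differences give:
  255·a + 50·b = +0.09
  140·a + (-195)·b = +0.28
Eliminate b (×(-195) and ×50, subtract): -56725·a = -31.550 → a = ∂h/∂x = +0.0005562
Back-substitute: b = ∂h/∂y = -0.001037.
|∇h| = √(0.0005562² + -0.001037²) = 0.001177
Seepage velocity v = K·i/n = 1.4 × 0.001177 / 0.07 = 0.02354 m/day.
t = 300 / 0.02354 = 1.274e+04 days = 34.9 years.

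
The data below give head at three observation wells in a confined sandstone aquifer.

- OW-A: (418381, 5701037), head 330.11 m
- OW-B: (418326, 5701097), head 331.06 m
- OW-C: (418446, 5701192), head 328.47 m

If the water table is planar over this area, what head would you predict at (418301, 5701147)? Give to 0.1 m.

Differences from OW-A: to OW-B (Δx, Δy, Δh) = (-55, 60, +0.95); to OW-C = (65, 155, -1.64).
Determinant of the coordinate differences = (-55)·155 − 65·60 = -12425.
∂h/∂x = [(+0.95)·155 − (-1.64)·60] / -12425 = -0.01977
∂h/∂y = [(-55)·(-1.64) − 65·(+0.95)] / -12425 = -0.002290
h(418301, 5701147) = 330.11 + (-0.01977)·(-80) + (-0.002290)·(110) = 330.11 +1.582 -0.252 = 331.440 m.

331.4 m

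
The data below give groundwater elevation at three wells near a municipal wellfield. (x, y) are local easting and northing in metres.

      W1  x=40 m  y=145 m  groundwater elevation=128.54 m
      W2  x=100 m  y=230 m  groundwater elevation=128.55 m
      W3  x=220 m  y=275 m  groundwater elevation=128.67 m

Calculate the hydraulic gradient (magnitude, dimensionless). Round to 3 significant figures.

With h = a·x + b·y + c and W1 as origin, the differences give:
  60·a + 85·b = +0.01
  180·a + 130·b = +0.13
Eliminate b (×130 and ×85, subtract): -7500·a = -9.750 → a = ∂h/∂x = +0.001300
Back-substitute: b = ∂h/∂y = -0.0008000.
|∇h| = √(0.001300² + -0.0008000²) = 0.001526

0.00153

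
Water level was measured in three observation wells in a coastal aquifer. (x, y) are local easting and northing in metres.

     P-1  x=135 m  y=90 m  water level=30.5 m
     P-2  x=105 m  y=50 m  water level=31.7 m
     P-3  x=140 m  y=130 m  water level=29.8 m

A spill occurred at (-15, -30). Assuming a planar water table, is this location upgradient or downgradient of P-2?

Taking P-1 as reference: P-2−P-1 = (-30, -40, +1.2); P-3−P-1 = (5, 40, -0.7).
Determinant of the coordinate differences = (-30)·40 − 5·(-40) = -1000.
∂h/∂x = [(+1.2)·40 − (-0.7)·(-40)] / -1000 = -0.02000
∂h/∂y = [(-30)·(-0.7) − 5·(+1.2)] / -1000 = -0.01500
Head at (-15, -30) = 30.5 + (-0.02000)·(-150) + (-0.01500)·(-120) = 35.30 m.
That is higher than the 31.7 m at P-2, so the point is upgradient.

upgradient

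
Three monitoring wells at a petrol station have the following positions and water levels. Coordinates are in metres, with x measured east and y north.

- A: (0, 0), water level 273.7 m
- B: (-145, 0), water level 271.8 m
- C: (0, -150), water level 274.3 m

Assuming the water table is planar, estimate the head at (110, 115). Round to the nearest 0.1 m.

274.7 m

∂h/∂x = (271.8 − 273.7) / (-145 − 0) = +0.01310
∂h/∂y = (274.3 − 273.7) / (-150 − 0) = -0.004000
h(110, 115) = 273.7 + (+0.01310)·(110) + (-0.004000)·(115) = 273.7 +1.441 -0.460 = 274.681 m.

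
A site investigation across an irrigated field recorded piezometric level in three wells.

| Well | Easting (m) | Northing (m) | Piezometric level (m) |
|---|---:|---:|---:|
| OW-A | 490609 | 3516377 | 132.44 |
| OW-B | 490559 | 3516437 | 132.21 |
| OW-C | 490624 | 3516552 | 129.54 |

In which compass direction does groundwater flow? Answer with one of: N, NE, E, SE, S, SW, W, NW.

NE

With h = a·x + b·y + c and OW-A as origin, the differences give:
  (-50)·a + 60·b = -0.23
  15·a + 175·b = -2.90
Eliminate b (×175 and ×60, subtract): -9650·a = 133.750 → a = ∂h/∂x = -0.01386
Back-substitute: b = ∂h/∂y = -0.01538.
Flow = −∇h = (+0.01386 east, +0.01538 north), which points northeast.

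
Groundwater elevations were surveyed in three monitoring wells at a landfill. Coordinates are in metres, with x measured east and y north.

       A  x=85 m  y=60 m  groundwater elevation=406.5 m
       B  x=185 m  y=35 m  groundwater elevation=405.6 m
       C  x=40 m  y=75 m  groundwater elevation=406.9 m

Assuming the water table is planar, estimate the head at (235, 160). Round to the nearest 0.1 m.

405.0 m

With h = a·x + b·y + c and A as origin, the differences give:
  100·a + (-25)·b = -0.9
  (-45)·a + 15·b = +0.4
Eliminate b (×15 and ×(-25), subtract): 375·a = -3.50 → a = ∂h/∂x = -0.009333
Back-substitute: b = ∂h/∂y = -0.001333.
h(235, 160) = 406.5 + (-0.009333)·(150) + (-0.001333)·(100) = 406.5 -1.400 -0.133 = 404.967 m.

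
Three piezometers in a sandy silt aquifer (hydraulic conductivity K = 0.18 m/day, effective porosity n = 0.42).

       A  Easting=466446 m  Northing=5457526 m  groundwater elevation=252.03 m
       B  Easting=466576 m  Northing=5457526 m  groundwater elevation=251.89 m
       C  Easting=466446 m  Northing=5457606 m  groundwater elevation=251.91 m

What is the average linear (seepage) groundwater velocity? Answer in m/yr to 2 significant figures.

∂h/∂x = (251.89 − 252.03) / (466576 − 466446) = -0.001077
∂h/∂y = (251.91 − 252.03) / (5457606 − 5457526) = -0.001500
|∇h| = √(-0.001077² + -0.001500²) = 0.001847
Seepage velocity v = K·i/n = 0.18 × 0.001847 / 0.42 = 0.0007916 m/day = 0.2891 m/yr.

0.29 m/yr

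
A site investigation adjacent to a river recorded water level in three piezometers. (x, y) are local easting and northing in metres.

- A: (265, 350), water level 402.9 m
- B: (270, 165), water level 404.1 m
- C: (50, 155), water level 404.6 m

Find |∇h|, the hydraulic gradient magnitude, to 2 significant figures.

0.0068

With h = a·x + b·y + c and A as origin, the differences give:
  5·a + (-185)·b = +1.2
  (-215)·a + (-195)·b = +1.7
Eliminate b (×(-195) and ×(-185), subtract): -40750·a = 80.50 → a = ∂h/∂x = -0.001975
Back-substitute: b = ∂h/∂y = -0.006540.
|∇h| = √(-0.001975² + -0.006540²) = 0.006832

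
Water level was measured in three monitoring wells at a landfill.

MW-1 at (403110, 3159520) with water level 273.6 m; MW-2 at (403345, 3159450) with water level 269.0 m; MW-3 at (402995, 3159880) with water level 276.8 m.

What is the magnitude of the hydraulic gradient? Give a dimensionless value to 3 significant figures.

With h = a·x + b·y + c and MW-1 as origin, the differences give:
  235·a + (-70)·b = -4.6
  (-115)·a + 360·b = +3.2
Eliminate b (×360 and ×(-70), subtract): 76550·a = -1432.00 → a = ∂h/∂x = -0.01871
Back-substitute: b = ∂h/∂y = +0.002913.
|∇h| = √(-0.01871² + 0.002913²) = 0.01894

0.0189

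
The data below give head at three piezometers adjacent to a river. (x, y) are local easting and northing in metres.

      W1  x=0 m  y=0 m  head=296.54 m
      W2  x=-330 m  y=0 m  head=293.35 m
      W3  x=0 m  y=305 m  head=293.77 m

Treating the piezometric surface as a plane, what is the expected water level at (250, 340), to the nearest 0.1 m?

∂h/∂x = (293.35 − 296.54) / (-330 − 0) = +0.009667
∂h/∂y = (293.77 − 296.54) / (305 − 0) = -0.009082
h(250, 340) = 296.54 + (+0.009667)·(250) + (-0.009082)·(340) = 296.54 +2.417 -3.088 = 295.869 m.

295.9 m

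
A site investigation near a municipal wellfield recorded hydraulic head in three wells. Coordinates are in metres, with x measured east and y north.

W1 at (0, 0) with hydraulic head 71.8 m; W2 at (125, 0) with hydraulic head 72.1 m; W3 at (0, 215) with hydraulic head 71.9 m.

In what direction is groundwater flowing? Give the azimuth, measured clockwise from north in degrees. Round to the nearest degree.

∂h/∂x = (72.1 − 71.8) / (125 − 0) = +0.002400
∂h/∂y = (71.9 − 71.8) / (215 − 0) = +0.0004651
Flow direction (−∇h) has components (-0.002400 E, -0.0004651 N).
Azimuth = atan2(E, N) = atan2(-0.002400, -0.0004651) = 259.0° ≈ 259°.

259°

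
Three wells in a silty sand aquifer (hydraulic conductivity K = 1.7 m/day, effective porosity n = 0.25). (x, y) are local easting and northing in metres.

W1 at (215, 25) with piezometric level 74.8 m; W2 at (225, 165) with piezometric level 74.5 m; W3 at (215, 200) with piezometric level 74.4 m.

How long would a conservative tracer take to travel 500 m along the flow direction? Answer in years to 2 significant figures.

Taking W1 as reference: W2−W1 = (10, 140, -0.3); W3−W1 = (0, 175, -0.4).
Solve a·Δx + b·Δy = Δh: det = 10·175 − 0·140 = 1750.
∂h/∂x = [(-0.3)·175 − (-0.4)·140] / 1750 = +0.002000
∂h/∂y = [10·(-0.4) − 0·(-0.3)] / 1750 = -0.002286
|∇h| = √(0.002000² + -0.002286²) = 0.003037
Seepage velocity v = K·i/n = 1.7 × 0.003037 / 0.25 = 0.02065 m/day.
t = 500 / 0.02065 = 2.421e+04 days = 66.3 years.

66 years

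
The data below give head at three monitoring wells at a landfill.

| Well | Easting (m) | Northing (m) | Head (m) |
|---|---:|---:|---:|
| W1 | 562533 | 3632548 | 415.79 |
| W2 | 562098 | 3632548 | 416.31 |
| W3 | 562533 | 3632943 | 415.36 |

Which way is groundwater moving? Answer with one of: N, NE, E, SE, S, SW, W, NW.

NE

∂h/∂x = (416.31 − 415.79) / (562098 − 562533) = -0.001195
∂h/∂y = (415.36 − 415.79) / (3632943 − 3632548) = -0.001089
Flow = −∇h = (+0.001195 east, +0.001089 north), which points northeast.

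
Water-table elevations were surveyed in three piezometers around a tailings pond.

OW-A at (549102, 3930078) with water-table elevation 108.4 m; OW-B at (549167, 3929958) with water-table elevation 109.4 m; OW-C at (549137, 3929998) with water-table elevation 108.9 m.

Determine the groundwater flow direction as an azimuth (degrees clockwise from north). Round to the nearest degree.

With h = a·x + b·y + c and OW-A as origin, the differences give:
  65·a + (-120)·b = +1.0
  35·a + (-80)·b = +0.5
Eliminate b (×(-80) and ×(-120), subtract): -1000·a = -20.00 → a = ∂h/∂x = +0.02000
Back-substitute: b = ∂h/∂y = +0.002500.
Flow direction (−∇h) has components (-0.02000 E, -0.002500 N).
Azimuth = atan2(E, N) = atan2(-0.02000, -0.002500) = 262.9° ≈ 263°.

263°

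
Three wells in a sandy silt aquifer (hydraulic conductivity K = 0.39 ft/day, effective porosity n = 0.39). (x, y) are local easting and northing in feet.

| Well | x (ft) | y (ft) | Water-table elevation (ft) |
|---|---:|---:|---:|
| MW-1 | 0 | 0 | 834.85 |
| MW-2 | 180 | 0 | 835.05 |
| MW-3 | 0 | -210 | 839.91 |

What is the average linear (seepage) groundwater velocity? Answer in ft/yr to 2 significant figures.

∂h/∂x = (835.05 − 834.85) / (180 − 0) = +0.001111
∂h/∂y = (839.91 − 834.85) / (-210 − 0) = -0.02410
|∇h| = √(0.001111² + -0.02410²) = 0.02413
Seepage velocity v = K·i/n = 0.39 × 0.02413 / 0.39 = 0.02413 ft/day = 8.813 ft/yr.

8.8 ft/yr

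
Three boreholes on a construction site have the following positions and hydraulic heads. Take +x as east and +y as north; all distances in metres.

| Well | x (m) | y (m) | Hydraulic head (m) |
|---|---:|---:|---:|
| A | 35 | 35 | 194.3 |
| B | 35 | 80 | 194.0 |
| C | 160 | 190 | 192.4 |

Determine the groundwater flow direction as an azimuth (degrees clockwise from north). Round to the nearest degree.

With h = a·x + b·y + c and A as origin, the differences give:
  0·a + 45·b = -0.3
  125·a + 155·b = -1.9
Eliminate b (×155 and ×45, subtract): -5625·a = 39.00 → a = ∂h/∂x = -0.006933
Back-substitute: b = ∂h/∂y = -0.006667.
Flow direction (−∇h) has components (+0.006933 E, +0.006667 N).
Azimuth = atan2(E, N) = atan2(+0.006933, +0.006667) = 46.1° ≈ 046°.

046°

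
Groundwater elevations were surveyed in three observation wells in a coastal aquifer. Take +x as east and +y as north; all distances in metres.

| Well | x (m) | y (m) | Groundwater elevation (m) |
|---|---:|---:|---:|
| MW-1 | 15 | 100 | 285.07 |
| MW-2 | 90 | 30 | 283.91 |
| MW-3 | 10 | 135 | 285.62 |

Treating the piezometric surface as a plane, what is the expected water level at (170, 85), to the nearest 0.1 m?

284.7 m

Taking MW-1 as reference: MW-2−MW-1 = (75, -70, -1.16); MW-3−MW-1 = (-5, 35, +0.55).
Determinant of the coordinate differences = 75·35 − (-5)·(-70) = 2275.
∂h/∂x = [(-1.16)·35 − (+0.55)·(-70)] / 2275 = -0.0009231
∂h/∂y = [75·(+0.55) − (-5)·(-1.16)] / 2275 = +0.01558
h(170, 85) = 285.07 + (-0.0009231)·(155) + (+0.01558)·(-15) = 285.07 -0.143 -0.234 = 284.693 m.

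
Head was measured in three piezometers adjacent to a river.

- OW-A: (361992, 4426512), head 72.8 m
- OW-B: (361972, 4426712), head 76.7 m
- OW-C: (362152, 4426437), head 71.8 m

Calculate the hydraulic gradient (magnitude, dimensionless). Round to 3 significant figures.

0.0200

Taking OW-A as reference: OW-B−OW-A = (-20, 200, +3.9); OW-C−OW-A = (160, -75, -1.0).
Solve a·Δx + b·Δy = Δh: det = (-20)·(-75) − 160·200 = -30500.
∂h/∂x = [(+3.9)·(-75) − (-1.0)·200] / -30500 = +0.003033
∂h/∂y = [(-20)·(-1.0) − 160·(+3.9)] / -30500 = +0.01980
|∇h| = √(0.003033² + 0.01980²) = 0.02003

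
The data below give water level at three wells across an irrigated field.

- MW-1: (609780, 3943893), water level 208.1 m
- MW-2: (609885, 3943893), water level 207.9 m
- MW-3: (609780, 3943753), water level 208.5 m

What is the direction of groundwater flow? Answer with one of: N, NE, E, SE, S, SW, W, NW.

∂h/∂x = (207.9 − 208.1) / (609885 − 609780) = -0.001905
∂h/∂y = (208.5 − 208.1) / (3943753 − 3943893) = -0.002857
Flow = −∇h = (+0.001905 east, +0.002857 north), which points northeast.

NE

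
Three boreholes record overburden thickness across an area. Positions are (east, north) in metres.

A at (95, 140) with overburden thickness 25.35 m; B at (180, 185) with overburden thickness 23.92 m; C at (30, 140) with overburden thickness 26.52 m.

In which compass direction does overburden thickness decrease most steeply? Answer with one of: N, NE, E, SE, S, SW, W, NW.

E

Three-point gradient (reference A): Δ to B = (85, 45, -1.43), Δ to C = (-65, 0, +1.17).
∂d/∂x = -0.01800, ∂d/∂y = +0.002222 (det = 2925).
Steepest decrease is along −∇f = (+0.01800 E, -0.002222 N) → east.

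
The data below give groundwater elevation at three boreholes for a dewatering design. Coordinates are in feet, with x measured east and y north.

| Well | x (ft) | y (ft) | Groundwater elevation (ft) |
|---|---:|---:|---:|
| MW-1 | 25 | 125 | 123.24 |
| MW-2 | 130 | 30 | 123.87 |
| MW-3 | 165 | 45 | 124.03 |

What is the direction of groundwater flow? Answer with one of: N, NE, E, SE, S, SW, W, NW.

Differences from MW-1: to MW-2 (Δx, Δy, Δh) = (105, -95, +0.63); to MW-3 = (140, -80, +0.79).
Solve a·Δx + b·Δy = Δh: det = 105·(-80) − 140·(-95) = 4900.
∂h/∂x = [(+0.63)·(-80) − (+0.79)·(-95)] / 4900 = +0.005031
∂h/∂y = [105·(+0.79) − 140·(+0.63)] / 4900 = -0.001071
Flow = −∇h = (-0.005031 east, +0.001071 north), which points west.

W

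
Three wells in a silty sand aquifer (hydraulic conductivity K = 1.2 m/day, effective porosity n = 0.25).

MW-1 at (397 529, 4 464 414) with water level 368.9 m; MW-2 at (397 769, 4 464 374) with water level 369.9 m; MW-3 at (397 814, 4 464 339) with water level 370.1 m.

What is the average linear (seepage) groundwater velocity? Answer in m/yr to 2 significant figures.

7.2 m/yr

Taking MW-1 as reference: MW-2−MW-1 = (240, -40, +1.0); MW-3−MW-1 = (285, -75, +1.2).
Determinant of the coordinate differences = 240·(-75) − 285·(-40) = -6600.
∂h/∂x = [(+1.0)·(-75) − (+1.2)·(-40)] / -6600 = +0.004091
∂h/∂y = [240·(+1.2) − 285·(+1.0)] / -6600 = -0.0004545
|∇h| = √(0.004091² + -0.0004545²) = 0.004116
Seepage velocity v = K·i/n = 1.2 × 0.004116 / 0.25 = 0.01976 m/day = 7.217 m/yr.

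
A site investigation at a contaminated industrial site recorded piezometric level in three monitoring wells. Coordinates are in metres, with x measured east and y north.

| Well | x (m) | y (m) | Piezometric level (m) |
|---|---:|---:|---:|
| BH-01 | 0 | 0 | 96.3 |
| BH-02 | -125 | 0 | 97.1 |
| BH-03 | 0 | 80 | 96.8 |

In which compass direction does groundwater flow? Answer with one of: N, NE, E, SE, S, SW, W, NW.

SE

∂h/∂x = (97.1 − 96.3) / (-125 − 0) = -0.006400
∂h/∂y = (96.8 − 96.3) / (80 − 0) = +0.006250
Flow = −∇h = (+0.006400 east, -0.006250 north), which points southeast.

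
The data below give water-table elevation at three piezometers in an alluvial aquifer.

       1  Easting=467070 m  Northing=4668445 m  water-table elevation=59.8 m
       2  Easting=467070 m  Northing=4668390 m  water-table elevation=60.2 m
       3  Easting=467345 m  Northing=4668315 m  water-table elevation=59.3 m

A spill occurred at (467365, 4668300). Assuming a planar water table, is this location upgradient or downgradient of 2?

With h = a·x + b·y + c and 1 as origin, the differences give:
  0·a + (-55)·b = +0.4
  275·a + (-130)·b = -0.5
Eliminate b (×(-130) and ×(-55), subtract): 15125·a = -79.50 → a = ∂h/∂x = -0.005256
Back-substitute: b = ∂h/∂y = -0.007273.
Head at (467365, 4668300) = 59.8 + (-0.005256)·(295) + (-0.007273)·(-145) = 59.30 m.
That is lower than the 60.2 m at 2, so the point is downgradient.

downgradient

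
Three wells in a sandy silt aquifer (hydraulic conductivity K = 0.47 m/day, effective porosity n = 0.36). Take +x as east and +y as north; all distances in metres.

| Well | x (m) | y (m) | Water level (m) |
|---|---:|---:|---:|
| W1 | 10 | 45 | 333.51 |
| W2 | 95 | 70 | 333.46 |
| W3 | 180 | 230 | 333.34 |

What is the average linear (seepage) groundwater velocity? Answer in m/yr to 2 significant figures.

0.32 m/yr

Three-point gradient (reference W1): Δ to W2 = (85, 25, -0.05), Δ to W3 = (170, 185, -0.17).
∂h/∂x = -0.0004357, ∂h/∂y = -0.0005185 (det = 11475).
|∇h| = √(-0.0004357² + -0.0005185²) = 0.0006773
Seepage velocity v = K·i/n = 0.47 × 0.0006773 / 0.36 = 0.0008843 m/day = 0.323 m/yr.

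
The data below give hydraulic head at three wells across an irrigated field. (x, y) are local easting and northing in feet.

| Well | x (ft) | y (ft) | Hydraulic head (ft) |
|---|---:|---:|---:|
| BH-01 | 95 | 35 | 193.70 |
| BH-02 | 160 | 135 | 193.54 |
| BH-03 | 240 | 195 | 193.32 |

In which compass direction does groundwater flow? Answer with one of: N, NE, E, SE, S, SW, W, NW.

Taking BH-01 as reference: BH-02−BH-01 = (65, 100, -0.16); BH-03−BH-01 = (145, 160, -0.38).
Solve a·Δx + b·Δy = Δh: det = 65·160 − 145·100 = -4100.
∂h/∂x = [(-0.16)·160 − (-0.38)·100] / -4100 = -0.003024
∂h/∂y = [65·(-0.38) − 145·(-0.16)] / -4100 = +0.0003659
Flow = −∇h = (+0.003024 east, -0.0003659 north), which points east.

E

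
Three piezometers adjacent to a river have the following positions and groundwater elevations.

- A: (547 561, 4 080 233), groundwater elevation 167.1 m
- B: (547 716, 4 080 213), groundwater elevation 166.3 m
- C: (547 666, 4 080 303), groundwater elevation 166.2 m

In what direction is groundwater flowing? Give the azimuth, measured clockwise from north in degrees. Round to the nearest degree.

With h = a·x + b·y + c and A as origin, the differences give:
  155·a + (-20)·b = -0.8
  105·a + 70·b = -0.9
Eliminate b (×70 and ×(-20), subtract): 12950·a = -74.00 → a = ∂h/∂x = -0.005714
Back-substitute: b = ∂h/∂y = -0.004286.
Flow direction (−∇h) has components (+0.005714 E, +0.004286 N).
Azimuth = atan2(E, N) = atan2(+0.005714, +0.004286) = 53.1° ≈ 053°.

053°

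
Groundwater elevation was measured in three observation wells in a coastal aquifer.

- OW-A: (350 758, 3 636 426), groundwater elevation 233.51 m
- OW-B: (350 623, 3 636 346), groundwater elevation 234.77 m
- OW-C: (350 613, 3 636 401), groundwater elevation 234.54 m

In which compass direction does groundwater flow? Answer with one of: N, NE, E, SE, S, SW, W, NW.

Differences from OW-A: to OW-B (Δx, Δy, Δh) = (-135, -80, +1.26); to OW-C = (-145, -25, +1.03).
Solve a·Δx + b·Δy = Δh: det = (-135)·(-25) − (-145)·(-80) = -8225.
∂h/∂x = [(+1.26)·(-25) − (+1.03)·(-80)] / -8225 = -0.006188
∂h/∂y = [(-135)·(+1.03) − (-145)·(+1.26)] / -8225 = -0.005307
Flow = −∇h = (+0.006188 east, +0.005307 north), which points northeast.

NE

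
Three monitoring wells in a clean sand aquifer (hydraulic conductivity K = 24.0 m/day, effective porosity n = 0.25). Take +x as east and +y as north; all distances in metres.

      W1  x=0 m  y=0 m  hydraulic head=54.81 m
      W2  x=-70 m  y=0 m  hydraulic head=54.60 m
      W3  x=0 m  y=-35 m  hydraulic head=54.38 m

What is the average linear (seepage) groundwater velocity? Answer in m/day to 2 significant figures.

1.2 m/day

∂h/∂x = (54.60 − 54.81) / (-70 − 0) = +0.003000
∂h/∂y = (54.38 − 54.81) / (-35 − 0) = +0.01229
|∇h| = √(0.003000² + 0.01229²) = 0.01265
Seepage velocity v = K·i/n = 24.0 × 0.01265 / 0.25 = 1.214 m/day.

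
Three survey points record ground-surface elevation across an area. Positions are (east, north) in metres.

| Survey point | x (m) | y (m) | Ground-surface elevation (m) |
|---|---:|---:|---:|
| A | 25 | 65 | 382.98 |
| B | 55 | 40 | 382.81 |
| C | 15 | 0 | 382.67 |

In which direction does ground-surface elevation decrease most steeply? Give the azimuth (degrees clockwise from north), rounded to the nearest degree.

163°

Taking A as reference: B−A = (30, -25, -0.17); C−A = (-10, -65, -0.31).
Determinant of the coordinate differences = 30·(-65) − (-10)·(-25) = -2200.
∂z/∂x = [(-0.17)·(-65) − (-0.31)·(-25)] / -2200 = -0.001500
∂z/∂y = [30·(-0.31) − (-10)·(-0.17)] / -2200 = +0.005000
Steepest decrease is along −∇f: components (+0.001500 E, -0.005000 N).
Azimuth = atan2(+0.001500, -0.005000) = 163.3° ≈ 163°.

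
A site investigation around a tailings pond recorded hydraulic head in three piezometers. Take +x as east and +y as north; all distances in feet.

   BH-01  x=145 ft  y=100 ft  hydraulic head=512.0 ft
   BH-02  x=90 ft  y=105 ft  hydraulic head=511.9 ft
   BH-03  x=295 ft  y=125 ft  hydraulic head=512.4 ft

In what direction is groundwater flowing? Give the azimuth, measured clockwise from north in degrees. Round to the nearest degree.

Differences from BH-01: to BH-02 (Δx, Δy, Δh) = (-55, 5, -0.1); to BH-03 = (150, 25, +0.4).
Determinant of the coordinate differences = (-55)·25 − 150·5 = -2125.
∂h/∂x = [(-0.1)·25 − (+0.4)·5] / -2125 = +0.002118
∂h/∂y = [(-55)·(+0.4) − 150·(-0.1)] / -2125 = +0.003294
Flow direction (−∇h) has components (-0.002118 E, -0.003294 N).
Azimuth = atan2(E, N) = atan2(-0.002118, -0.003294) = 212.7° ≈ 213°.

213°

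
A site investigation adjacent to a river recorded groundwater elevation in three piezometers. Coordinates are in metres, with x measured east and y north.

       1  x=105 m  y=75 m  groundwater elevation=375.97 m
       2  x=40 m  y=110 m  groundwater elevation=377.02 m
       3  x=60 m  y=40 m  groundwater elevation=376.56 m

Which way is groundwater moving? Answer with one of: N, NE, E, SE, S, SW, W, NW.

Taking 1 as reference: 2−1 = (-65, 35, +1.05); 3−1 = (-45, -35, +0.59).
Determinant of the coordinate differences = (-65)·(-35) − (-45)·35 = 3850.
∂h/∂x = [(+1.05)·(-35) − (+0.59)·35] / 3850 = -0.01491
∂h/∂y = [(-65)·(+0.59) − (-45)·(+1.05)] / 3850 = +0.002312
Flow = −∇h = (+0.01491 east, -0.002312 north), which points east.

E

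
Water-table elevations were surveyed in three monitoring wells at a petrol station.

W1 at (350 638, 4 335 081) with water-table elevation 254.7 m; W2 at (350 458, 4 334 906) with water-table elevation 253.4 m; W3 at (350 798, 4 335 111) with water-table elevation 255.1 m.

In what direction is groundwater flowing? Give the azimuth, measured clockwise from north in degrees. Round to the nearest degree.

Differences from W1: to W2 (Δx, Δy, Δh) = (-180, -175, -1.3); to W3 = (160, 30, +0.4).
Solve a·Δx + b·Δy = Δh: det = (-180)·30 − 160·(-175) = 22600.
∂h/∂x = [(-1.3)·30 − (+0.4)·(-175)] / 22600 = +0.001372
∂h/∂y = [(-180)·(+0.4) − 160·(-1.3)] / 22600 = +0.006018
Flow direction (−∇h) has components (-0.001372 E, -0.006018 N).
Azimuth = atan2(E, N) = atan2(-0.001372, -0.006018) = 192.8° ≈ 193°.

193°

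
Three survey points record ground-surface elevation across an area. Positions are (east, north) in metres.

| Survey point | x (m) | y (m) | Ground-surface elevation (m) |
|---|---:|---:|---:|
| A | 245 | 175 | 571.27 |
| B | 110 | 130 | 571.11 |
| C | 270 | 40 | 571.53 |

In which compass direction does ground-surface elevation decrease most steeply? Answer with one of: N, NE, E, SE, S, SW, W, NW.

NW

Taking A as reference: B−A = (-135, -45, -0.16); C−A = (25, -135, +0.26).
Determinant of the coordinate differences = (-135)·(-135) − 25·(-45) = 19350.
∂z/∂x = [(-0.16)·(-135) − (+0.26)·(-45)] / 19350 = +0.001721
∂z/∂y = [(-135)·(+0.26) − 25·(-0.16)] / 19350 = -0.001607
Steepest decrease is along −∇f = (-0.001721 E, +0.001607 N) → northwest.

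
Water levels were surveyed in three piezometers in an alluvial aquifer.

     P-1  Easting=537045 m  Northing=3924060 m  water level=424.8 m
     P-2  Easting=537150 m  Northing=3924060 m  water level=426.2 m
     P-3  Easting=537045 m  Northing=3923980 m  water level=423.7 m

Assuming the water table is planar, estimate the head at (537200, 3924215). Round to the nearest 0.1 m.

∂h/∂x = (426.2 − 424.8) / (537150 − 537045) = +0.01333
∂h/∂y = (423.7 − 424.8) / (3923980 − 3924060) = +0.01375
h(537200, 3924215) = 424.8 + (+0.01333)·(155) + (+0.01375)·(155) = 424.8 +2.067 +2.131 = 428.998 m.

429.0 m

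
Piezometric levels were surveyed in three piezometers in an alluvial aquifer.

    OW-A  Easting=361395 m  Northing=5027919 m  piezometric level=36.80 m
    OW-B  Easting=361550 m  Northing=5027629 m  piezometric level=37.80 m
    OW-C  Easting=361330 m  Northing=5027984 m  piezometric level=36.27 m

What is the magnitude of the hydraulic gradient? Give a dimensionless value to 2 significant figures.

0.010

Differences from OW-A: to OW-B (Δx, Δy, Δh) = (155, -290, +1.00); to OW-C = (-65, 65, -0.53).
Determinant of the coordinate differences = 155·65 − (-65)·(-290) = -8775.
∂h/∂x = [(+1.00)·65 − (-0.53)·(-290)] / -8775 = +0.01011
∂h/∂y = [155·(-0.53) − (-65)·(+1.00)] / -8775 = +0.001954
|∇h| = √(0.01011² + 0.001954²) = 0.0103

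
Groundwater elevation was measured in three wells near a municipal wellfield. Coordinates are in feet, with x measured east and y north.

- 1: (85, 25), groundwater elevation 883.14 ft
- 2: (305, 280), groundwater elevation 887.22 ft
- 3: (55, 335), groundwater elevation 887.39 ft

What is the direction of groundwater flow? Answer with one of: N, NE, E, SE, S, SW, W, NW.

Taking 1 as reference: 2−1 = (220, 255, +4.08); 3−1 = (-30, 310, +4.25).
Determinant of the coordinate differences = 220·310 − (-30)·255 = 75850.
∂h/∂x = [(+4.08)·310 − (+4.25)·255] / 75850 = +0.002387
∂h/∂y = [220·(+4.25) − (-30)·(+4.08)] / 75850 = +0.01394
Flow = −∇h = (-0.002387 east, -0.01394 north), which points south.

S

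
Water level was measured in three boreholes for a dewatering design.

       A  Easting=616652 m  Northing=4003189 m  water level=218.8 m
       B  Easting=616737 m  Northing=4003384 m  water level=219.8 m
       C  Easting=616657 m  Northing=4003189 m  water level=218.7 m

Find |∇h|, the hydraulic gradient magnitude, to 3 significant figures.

Taking A as reference: B−A = (85, 195, +1.0); C−A = (5, 0, -0.1).
Solve a·Δx + b·Δy = Δh: det = 85·0 − 5·195 = -975.
∂h/∂x = [(+1.0)·0 − (-0.1)·195] / -975 = -0.02000
∂h/∂y = [85·(-0.1) − 5·(+1.0)] / -975 = +0.01385
|∇h| = √(-0.02000² + 0.01385²) = 0.02433

0.0243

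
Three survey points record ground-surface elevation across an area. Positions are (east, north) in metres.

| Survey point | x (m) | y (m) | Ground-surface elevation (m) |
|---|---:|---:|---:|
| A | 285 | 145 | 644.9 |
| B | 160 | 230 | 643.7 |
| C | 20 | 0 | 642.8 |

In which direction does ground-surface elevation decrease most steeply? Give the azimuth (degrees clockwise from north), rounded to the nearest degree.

279°

Differences from A: to B (Δx, Δy, Δh) = (-125, 85, -1.2); to C = (-265, -145, -2.1).
Solve a·Δx + b·Δy = Δz: det = (-125)·(-145) − (-265)·85 = 40650.
∂z/∂x = [(-1.2)·(-145) − (-2.1)·85] / 40650 = +0.008672
∂z/∂y = [(-125)·(-2.1) − (-265)·(-1.2)] / 40650 = -0.001365
Steepest decrease is along −∇f: components (-0.008672 E, +0.001365 N).
Azimuth = atan2(-0.008672, +0.001365) = 278.9° ≈ 279°.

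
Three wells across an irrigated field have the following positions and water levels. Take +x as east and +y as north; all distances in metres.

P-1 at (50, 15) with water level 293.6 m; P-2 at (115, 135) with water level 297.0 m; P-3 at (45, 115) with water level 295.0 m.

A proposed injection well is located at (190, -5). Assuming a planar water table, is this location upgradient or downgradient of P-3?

upgradient

With h = a·x + b·y + c and P-1 as origin, the differences give:
  65·a + 120·b = +3.4
  (-5)·a + 100·b = +1.4
Eliminate b (×100 and ×120, subtract): 7100·a = 172.00 → a = ∂h/∂x = +0.02423
Back-substitute: b = ∂h/∂y = +0.01521.
Head at (190, -5) = 293.6 + (+0.02423)·(140) + (+0.01521)·(-20) = 296.69 m.
That is higher than the 295.0 m at P-3, so the point is upgradient.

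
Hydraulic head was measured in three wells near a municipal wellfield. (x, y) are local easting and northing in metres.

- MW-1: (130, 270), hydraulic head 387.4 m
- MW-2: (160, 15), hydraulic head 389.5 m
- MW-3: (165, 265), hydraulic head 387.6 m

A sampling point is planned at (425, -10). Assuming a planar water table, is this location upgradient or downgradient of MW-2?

upgradient

Three-point gradient (reference MW-1): Δ to MW-2 = (30, -255, +2.1), Δ to MW-3 = (35, -5, +0.2).
∂h/∂x = +0.004615, ∂h/∂y = -0.007692 (det = 8775).
Head at (425, -10) = 387.4 + (+0.004615)·(295) + (-0.007692)·(-280) = 390.92 m.
That is higher than the 389.5 m at MW-2, so the point is upgradient.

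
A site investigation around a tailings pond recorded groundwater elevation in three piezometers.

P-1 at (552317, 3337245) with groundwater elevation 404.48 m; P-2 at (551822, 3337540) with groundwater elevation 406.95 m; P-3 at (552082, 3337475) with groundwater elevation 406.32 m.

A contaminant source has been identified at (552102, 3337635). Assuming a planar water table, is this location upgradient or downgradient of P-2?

Taking P-1 as reference: P-2−P-1 = (-495, 295, +2.47); P-3−P-1 = (-235, 230, +1.84).
Solve a·Δx + b·Δy = Δh: det = (-495)·230 − (-235)·295 = -44525.
∂h/∂x = [(+2.47)·230 − (+1.84)·295] / -44525 = -0.0005682
∂h/∂y = [(-495)·(+1.84) − (-235)·(+2.47)] / -44525 = +0.007419
Head at (552102, 3337635) = 404.48 + (-0.0005682)·(-215) + (+0.007419)·(390) = 407.50 m.
That is higher than the 406.95 m at P-2, so the point is upgradient.

upgradient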